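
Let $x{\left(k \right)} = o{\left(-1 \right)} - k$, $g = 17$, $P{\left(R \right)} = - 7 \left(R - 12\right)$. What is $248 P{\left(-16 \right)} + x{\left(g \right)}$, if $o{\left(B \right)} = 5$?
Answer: $48596$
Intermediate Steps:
$P{\left(R \right)} = 84 - 7 R$ ($P{\left(R \right)} = - 7 \left(-12 + R\right) = 84 - 7 R$)
$x{\left(k \right)} = 5 - k$
$248 P{\left(-16 \right)} + x{\left(g \right)} = 248 \left(84 - -112\right) + \left(5 - 17\right) = 248 \left(84 + 112\right) + \left(5 - 17\right) = 248 \cdot 196 - 12 = 48608 - 12 = 48596$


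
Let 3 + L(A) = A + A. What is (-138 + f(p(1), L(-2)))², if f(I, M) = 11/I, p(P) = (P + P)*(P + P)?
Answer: 292681/16 ≈ 18293.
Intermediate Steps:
p(P) = 4*P² (p(P) = (2*P)*(2*P) = 4*P²)
L(A) = -3 + 2*A (L(A) = -3 + (A + A) = -3 + 2*A)
(-138 + f(p(1), L(-2)))² = (-138 + 11/((4*1²)))² = (-138 + 11/((4*1)))² = (-138 + 11/4)² = (-541/4)² = 292681/16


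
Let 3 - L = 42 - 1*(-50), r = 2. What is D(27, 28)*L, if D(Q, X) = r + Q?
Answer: -2581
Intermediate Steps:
L = -89 (L = 3 - (42 - 1*(-50)) = 3 - (42 + 50) = 3 - 1*92 = 3 - 92 = -89)
D(Q, X) = 2 + Q
D(27, 28)*L = (2 + 27)*(-89) = 29*(-89) = -2581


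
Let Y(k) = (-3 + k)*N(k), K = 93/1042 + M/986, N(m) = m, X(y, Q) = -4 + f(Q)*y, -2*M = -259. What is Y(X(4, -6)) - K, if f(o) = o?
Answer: 891566979/1027412 ≈ 867.78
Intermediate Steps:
M = 259/2 (M = -½*(-259) = 259/2 ≈ 129.50)
X(y, Q) = -4 + Q*y
K = 226637/1027412 (K = 93/1042 + (259/2)/986 = 93*(1/1042) + (259/2)*(1/986) = 93/1042 + 259/1972 = 226637/1027412 ≈ 0.22059)
Y(k) = k*(-3 + k) (Y(k) = (-3 + k)*k = k*(-3 + k))
Y(X(4, -6)) - K = (-4 - 6*4)*(-3 + (-4 - 6*4)) - 1*226637/1027412 = (-4 - 24)*(-3 + (-4 - 24)) - 226637/1027412 = -28*(-3 - 28) - 226637/1027412 = -28*(-31) - 226637/1027412 = 868 - 226637/1027412 = 891566979/1027412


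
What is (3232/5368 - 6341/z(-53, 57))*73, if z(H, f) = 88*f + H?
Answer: -164232407/3330173 ≈ -49.316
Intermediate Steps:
z(H, f) = H + 88*f
(3232/5368 - 6341/z(-53, 57))*73 = (3232/5368 - 6341/(-53 + 88*57))*73 = (3232*(1/5368) - 6341/(-53 + 5016))*73 = (404/671 - 6341/4963)*73 = -2249759/3330173*73 = -164232407/3330173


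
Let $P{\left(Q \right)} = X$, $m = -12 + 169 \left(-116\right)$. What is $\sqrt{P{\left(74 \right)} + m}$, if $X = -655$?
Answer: $i \sqrt{20271} \approx 142.38 i$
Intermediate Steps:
$m = -19616$ ($m = -12 - 19604 = -19616$)
$P{\left(Q \right)} = -655$
$\sqrt{P{\left(74 \right)} + m} = \sqrt{-655 - 19616} = \sqrt{-20271} = i \sqrt{20271}$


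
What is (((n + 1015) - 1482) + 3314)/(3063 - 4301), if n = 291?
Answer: -1569/619 ≈ -2.5347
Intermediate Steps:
(((n + 1015) - 1482) + 3314)/(3063 - 4301) = (((291 + 1015) - 1482) + 3314)/(3063 - 4301) = ((1306 - 1482) + 3314)/(-1238) = (-176 + 3314)*(-1/1238) = 3138*(-1/1238) = -1569/619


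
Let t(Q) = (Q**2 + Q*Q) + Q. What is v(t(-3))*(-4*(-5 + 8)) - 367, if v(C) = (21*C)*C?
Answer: -57067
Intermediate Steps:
t(Q) = Q + 2*Q**2 (t(Q) = (Q**2 + Q**2) + Q = 2*Q**2 + Q = Q + 2*Q**2)
v(C) = 21*C**2
v(t(-3))*(-4*(-5 + 8)) - 367 = (21*(-3*(1 + 2*(-3)))**2)*(-4*(-5 + 8)) - 367 = (21*(-3*(1 - 6))**2)*(-4*3) - 367 = (21*(-3*(-5))**2)*(-12) - 367 = (21*15**2)*(-12) - 367 = (21*225)*(-12) - 367 = 4725*(-12) - 367 = -56700 - 367 = -57067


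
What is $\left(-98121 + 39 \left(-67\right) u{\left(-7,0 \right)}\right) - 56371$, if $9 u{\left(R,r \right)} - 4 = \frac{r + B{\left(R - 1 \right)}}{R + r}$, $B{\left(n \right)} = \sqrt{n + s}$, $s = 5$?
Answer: $- \frac{466960}{3} + \frac{871 i \sqrt{3}}{21} \approx -1.5565 \cdot 10^{5} + 71.839 i$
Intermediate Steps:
$B{\left(n \right)} = \sqrt{5 + n}$ ($B{\left(n \right)} = \sqrt{n + 5} = \sqrt{5 + n}$)
$u{\left(R,r \right)} = \frac{4}{9} + \frac{r + \sqrt{4 + R}}{9 \left(R + r\right)}$ ($u{\left(R,r \right)} = \frac{4}{9} + \frac{\left(r + \sqrt{5 + \left(R - 1\right)}\right) \frac{1}{R + r}}{9} = \frac{4}{9} + \frac{\left(r + \sqrt{5 + \left(-1 + R\right)}\right) \frac{1}{R + r}}{9} = \frac{4}{9} + \frac{\left(r + \sqrt{4 + R}\right) \frac{1}{R + r}}{9} = \frac{4}{9} + \frac{\frac{1}{R + r} \left(r + \sqrt{4 + R}\right)}{9} = \frac{4}{9} + \frac{r + \sqrt{4 + R}}{9 \left(R + r\right)}$)
$\left(-98121 + 39 \left(-67\right) u{\left(-7,0 \right)}\right) - 56371 = \left(-98121 + 39 \left(-67\right) \frac{\sqrt{4 - 7} + 4 \left(-7\right) + 5 \cdot 0}{9 \left(-7 + 0\right)}\right) - 56371 = \left(-98121 - 2613 \frac{\sqrt{-3} - 28 + 0}{9 \left(-7\right)}\right) - 56371 = \left(-98121 - 2613 \cdot \frac{1}{9} \left(- \frac{1}{7}\right) \left(i \sqrt{3} - 28 + 0\right)\right) - 56371 = \left(-98121 - 2613 \cdot \frac{1}{9} \left(- \frac{1}{7}\right) \left(-28 + i \sqrt{3}\right)\right) - 56371 = \left(-98121 - 2613 \left(\frac{4}{9} - \frac{i \sqrt{3}}{63}\right)\right) - 56371 = \left(-98121 - \left(\frac{3484}{3} - \frac{871 i \sqrt{3}}{21}\right)\right) - 56371 = \left(- \frac{297847}{3} + \frac{871 i \sqrt{3}}{21}\right) - 56371 = - \frac{466960}{3} + \frac{871 i \sqrt{3}}{21}$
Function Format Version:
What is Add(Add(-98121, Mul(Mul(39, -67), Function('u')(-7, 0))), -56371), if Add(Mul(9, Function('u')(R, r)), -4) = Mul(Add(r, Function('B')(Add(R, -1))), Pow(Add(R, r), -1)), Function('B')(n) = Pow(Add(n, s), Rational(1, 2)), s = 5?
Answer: Add(Rational(-466960, 3), Mul(Rational(871, 21), I, Pow(3, Rational(1, 2)))) ≈ Add(-1.5565e+5, Mul(71.839, I))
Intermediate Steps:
Function('B')(n) = Pow(Add(5, n), Rational(1, 2)) (Function('B')(n) = Pow(Add(n, 5), Rational(1, 2)) = Pow(Add(5, n), Rational(1, 2)))
Function('u')(R, r) = Add(Rational(4, 9), Mul(Rational(1, 9), Pow(Add(R, r), -1), Add(r, Pow(Add(4, R), Rational(1, 2))))) (Function('u')(R, r) = Add(Rational(4, 9), Mul(Rational(1, 9), Mul(Add(r, Pow(Add(5, Add(R, -1)), Rational(1, 2))), Pow(Add(R, r), -1)))) = Add(Rational(4, 9), Mul(Rational(1, 9), Mul(Add(r, Pow(Add(5, Add(-1, R)), Rational(1, 2))), Pow(Add(R, r), -1)))) = Add(Rational(4, 9), Mul(Rational(1, 9), Mul(Add(r, Pow(Add(4, R), Rational(1, 2))), Pow(Add(R, r), -1)))) = Add(Rational(4, 9), Mul(Rational(1, 9), Mul(Pow(Add(R, r), -1), Add(r, Pow(Add(4, R), Rational(1, 2)))))) = Add(Rational(4, 9), Mul(Rational(1, 9), Pow(Add(R, r), -1), Add(r, Pow(Add(4, R), Rational(1, 2))))))
Add(Add(-98121, Mul(Mul(39, -67), Function('u')(-7, 0))), -56371) = Add(Add(-98121, Mul(Mul(39, -67), Mul(Rational(1, 9), Pow(Add(-7, 0), -1), Add(Pow(Add(4, -7), Rational(1, 2)), Mul(4, -7), Mul(5, 0))))), -56371) = Add(Add(-98121, Mul(-2613, Mul(Rational(1, 9), Pow(-7, -1), Add(Pow(-3, Rational(1, 2)), -28, 0)))), -56371) = Add(Add(-98121, Mul(-2613, Mul(Rational(1, 9), Rational(-1, 7), Add(Mul(I, Pow(3, Rational(1, 2))), -28, 0)))), -56371) = Add(Add(-98121, Mul(-2613, Mul(Rational(1, 9), Rational(-1, 7), Add(-28, Mul(I, Pow(3, Rational(1, 2))))))), -56371) = Add(Add(-98121, Mul(-2613, Add(Rational(4, 9), Mul(Rational(-1, 63), I, Pow(3, Rational(1, 2)))))), -56371) = Add(Add(-98121, Add(Rational(-3484, 3), Mul(Rational(871, 21), I, Pow(3, Rational(1, 2))))), -56371) = Add(Add(Rational(-297847, 3), Mul(Rational(871, 21), I, Pow(3, Rational(1, 2)))), -56371) = Add(Rational(-466960, 3), Mul(Rational(871, 21), I, Pow(3, Rational(1, 2))))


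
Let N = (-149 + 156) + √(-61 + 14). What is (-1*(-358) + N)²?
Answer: (365 + I*√47)² ≈ 1.3318e+5 + 5004.6*I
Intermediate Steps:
N = 7 + I*√47 (N = 7 + √(-47) = 7 + I*√47 ≈ 7.0 + 6.8557*I)
(-1*(-358) + N)² = (-1*(-358) + (7 + I*√47))² = (358 + (7 + I*√47))² = (365 + I*√47)²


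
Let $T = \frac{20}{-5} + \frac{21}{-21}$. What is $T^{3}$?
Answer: $-125$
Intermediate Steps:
$T = -5$ ($T = 20 \left(- \frac{1}{5}\right) + 21 \left(- \frac{1}{21}\right) = -4 - 1 = -5$)
$T^{3} = \left(-5\right)^{3} = -125$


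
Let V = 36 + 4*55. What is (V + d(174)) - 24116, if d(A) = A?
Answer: -23686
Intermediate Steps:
V = 256 (V = 36 + 220 = 256)
(V + d(174)) - 24116 = (256 + 174) - 24116 = 430 - 24116 = -23686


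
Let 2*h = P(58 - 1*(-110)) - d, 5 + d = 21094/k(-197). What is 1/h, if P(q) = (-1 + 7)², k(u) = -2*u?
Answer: -197/1235 ≈ -0.15951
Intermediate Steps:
d = 9562/197 (d = -5 + 21094/((-2*(-197))) = -5 + 21094/394 = -5 + 21094*(1/394) = -5 + 10547/197 = 9562/197 ≈ 48.538)
P(q) = 36 (P(q) = 6² = 36)
h = -1235/197 (h = (36 - 1*9562/197)/2 = (36 - 9562/197)/2 = (½)*(-2470/197) = -1235/197 ≈ -6.2690)
1/h = 1/(-1235/197) = -197/1235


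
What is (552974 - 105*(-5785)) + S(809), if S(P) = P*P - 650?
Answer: 1814230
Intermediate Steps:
S(P) = -650 + P² (S(P) = P² - 650 = -650 + P²)
(552974 - 105*(-5785)) + S(809) = (552974 - 105*(-5785)) + (-650 + 809²) = (552974 + 607425) + (-650 + 654481) = 1160399 + 653831 = 1814230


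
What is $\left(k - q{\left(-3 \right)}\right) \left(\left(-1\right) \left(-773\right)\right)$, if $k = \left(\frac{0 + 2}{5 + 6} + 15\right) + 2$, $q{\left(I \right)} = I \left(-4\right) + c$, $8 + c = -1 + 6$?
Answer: $\frac{69570}{11} \approx 6324.5$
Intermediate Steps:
$c = -3$ ($c = -8 + \left(-1 + 6\right) = -8 + 5 = -3$)
$q{\left(I \right)} = -3 - 4 I$ ($q{\left(I \right)} = I \left(-4\right) - 3 = - 4 I - 3 = -3 - 4 I$)
$k = \frac{189}{11}$ ($k = \left(\frac{2}{11} + 15\right) + 2 = \frac{167}{11} + 2 = \frac{189}{11} \approx 17.182$)
$\left(k - q{\left(-3 \right)}\right) \left(\left(-1\right) \left(-773\right)\right) = \left(\frac{189}{11} - \left(-3 - -12\right)\right) \left(\left(-1\right) \left(-773\right)\right) = \left(\frac{189}{11} - \left(-3 + 12\right)\right) 773 = \left(\frac{189}{11} - 9\right) 773 = \frac{90}{11} \cdot 773 = \frac{69570}{11}$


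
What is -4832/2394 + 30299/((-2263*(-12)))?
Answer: -9780331/10835244 ≈ -0.90264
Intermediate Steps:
-4832/2394 + 30299/((-2263*(-12))) = -4832*1/2394 + 30299/27156 = -2416/1197 + 30299*(1/27156) = -2416/1197 + 30299/27156 = -9780331/10835244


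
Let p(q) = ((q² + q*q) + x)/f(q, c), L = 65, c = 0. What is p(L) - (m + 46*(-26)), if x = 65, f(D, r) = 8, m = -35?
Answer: 18363/8 ≈ 2295.4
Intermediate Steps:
p(q) = 65/8 + q²/4 (p(q) = ((q² + q*q) + 65)/8 = ((q² + q²) + 65)*(⅛) = (2*q² + 65)*(⅛) = (65 + 2*q²)*(⅛) = 65/8 + q²/4)
p(L) - (m + 46*(-26)) = (65/8 + (¼)*65²) - (-35 + 46*(-26)) = (65/8 + (¼)*4225) - (-35 - 1196) = (65/8 + 4225/4) - 1*(-1231) = 8515/8 + 1231 = 18363/8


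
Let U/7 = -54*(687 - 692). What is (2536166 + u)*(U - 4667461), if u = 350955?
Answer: -13470068011091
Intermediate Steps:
U = 1890 (U = 7*(-54*(687 - 692)) = 7*(-54*(-5)) = 7*270 = 1890)
(2536166 + u)*(U - 4667461) = (2536166 + 350955)*(1890 - 4667461) = 2887121*(-4665571) = -13470068011091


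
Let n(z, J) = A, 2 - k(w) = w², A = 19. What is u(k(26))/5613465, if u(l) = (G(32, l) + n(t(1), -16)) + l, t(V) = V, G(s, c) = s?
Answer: -623/5613465 ≈ -0.00011098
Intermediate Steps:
k(w) = 2 - w²
n(z, J) = 19
u(l) = 51 + l (u(l) = (32 + 19) + l = 51 + l)
u(k(26))/5613465 = (51 + (2 - 1*26²))/5613465 = (51 + (2 - 1*676))*(1/5613465) = (51 + (2 - 676))*(1/5613465) = (51 - 674)*(1/5613465) = -623*1/5613465 = -623/5613465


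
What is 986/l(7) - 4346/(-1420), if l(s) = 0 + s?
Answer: 715271/4970 ≈ 143.92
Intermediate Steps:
l(s) = s
986/l(7) - 4346/(-1420) = 986/7 - 4346/(-1420) = 986*(1/7) - 4346*(-1/1420) = 986/7 + 2173/710 = 715271/4970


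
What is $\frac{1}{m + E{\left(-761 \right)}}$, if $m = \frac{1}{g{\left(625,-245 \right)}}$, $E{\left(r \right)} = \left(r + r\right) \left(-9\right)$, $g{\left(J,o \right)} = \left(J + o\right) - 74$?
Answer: $\frac{306}{4191589} \approx 7.3003 \cdot 10^{-5}$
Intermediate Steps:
$g{\left(J,o \right)} = -74 + J + o$
$E{\left(r \right)} = - 18 r$ ($E{\left(r \right)} = 2 r \left(-9\right) = - 18 r$)
$m = \frac{1}{306}$ ($m = \frac{1}{-74 + 625 - 245} = \frac{1}{306} \approx 0.003268$)
$\frac{1}{m + E{\left(-761 \right)}} = \frac{1}{\frac{1}{306} - -13698} = \frac{1}{\frac{1}{306} + 13698} = \frac{1}{\frac{4191589}{306}} = \frac{306}{4191589}$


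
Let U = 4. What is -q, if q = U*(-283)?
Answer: 1132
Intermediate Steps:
q = -1132 (q = 4*(-283) = -1132)
-q = -1*(-1132) = 1132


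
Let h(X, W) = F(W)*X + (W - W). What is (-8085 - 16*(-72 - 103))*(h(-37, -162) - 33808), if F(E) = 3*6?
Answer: 182195090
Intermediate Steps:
F(E) = 18
h(X, W) = 18*X (h(X, W) = 18*X + (W - W) = 18*X + 0 = 18*X)
(-8085 - 16*(-72 - 103))*(h(-37, -162) - 33808) = (-8085 - 16*(-72 - 103))*(18*(-37) - 33808) = (-8085 - 16*(-175))*(-666 - 33808) = (-8085 + 2800)*(-34474) = -5285*(-34474) = 182195090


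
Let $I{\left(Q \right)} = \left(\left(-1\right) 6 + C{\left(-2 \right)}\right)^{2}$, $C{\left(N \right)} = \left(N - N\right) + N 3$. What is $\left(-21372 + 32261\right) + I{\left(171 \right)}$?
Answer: $11033$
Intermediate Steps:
$C{\left(N \right)} = 3 N$ ($C{\left(N \right)} = 0 + 3 N = 3 N$)
$I{\left(Q \right)} = 144$ ($I{\left(Q \right)} = \left(\left(-1\right) 6 + 3 \left(-2\right)\right)^{2} = \left(-6 - 6\right)^{2} = \left(-12\right)^{2} = 144$)
$\left(-21372 + 32261\right) + I{\left(171 \right)} = \left(-21372 + 32261\right) + 144 = 10889 + 144 = 11033$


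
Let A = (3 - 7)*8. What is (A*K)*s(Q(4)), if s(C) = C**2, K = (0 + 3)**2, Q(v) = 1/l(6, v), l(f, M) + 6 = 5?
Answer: -288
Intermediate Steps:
l(f, M) = -1 (l(f, M) = -6 + 5 = -1)
Q(v) = -1 (Q(v) = 1/(-1) = -1)
A = -32 (A = -4*8 = -32)
K = 9 (K = 3**2 = 9)
(A*K)*s(Q(4)) = -32*9*(-1)**2 = -288*1 = -288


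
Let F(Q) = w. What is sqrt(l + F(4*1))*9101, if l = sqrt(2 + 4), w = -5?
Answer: 9101*sqrt(-5 + sqrt(6)) ≈ 14535.0*I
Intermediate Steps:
F(Q) = -5
l = sqrt(6) ≈ 2.4495
sqrt(l + F(4*1))*9101 = sqrt(sqrt(6) - 5)*9101 = sqrt(-5 + sqrt(6))*9101 = 9101*sqrt(-5 + sqrt(6))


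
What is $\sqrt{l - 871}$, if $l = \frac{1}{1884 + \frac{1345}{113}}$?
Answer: $\frac{i \sqrt{39976691470418}}{214237} \approx 29.513 i$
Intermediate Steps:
$l = \frac{113}{214237}$ ($l = \frac{1}{1884 + 1345 \cdot \frac{1}{113}} = \frac{1}{1884 + \frac{1345}{113}} = \frac{1}{\frac{214237}{113}} = \frac{113}{214237} \approx 0.00052745$)
$\sqrt{l - 871} = \sqrt{\frac{113}{214237} - 871} = \sqrt{- \frac{186600314}{214237}} = \frac{i \sqrt{39976691470418}}{214237}$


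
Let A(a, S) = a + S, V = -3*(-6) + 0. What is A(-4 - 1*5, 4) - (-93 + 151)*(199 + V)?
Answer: -12591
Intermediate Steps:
V = 18 (V = 18 + 0 = 18)
A(a, S) = S + a
A(-4 - 1*5, 4) - (-93 + 151)*(199 + V) = (4 + (-4 - 1*5)) - (-93 + 151)*(199 + 18) = (4 + (-4 - 5)) - 58*217 = (4 - 9) - 1*12586 = -5 - 12586 = -12591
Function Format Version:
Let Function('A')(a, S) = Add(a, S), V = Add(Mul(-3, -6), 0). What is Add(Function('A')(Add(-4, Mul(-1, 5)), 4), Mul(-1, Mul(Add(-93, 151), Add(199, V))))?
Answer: -12591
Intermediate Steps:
V = 18 (V = Add(18, 0) = 18)
Function('A')(a, S) = Add(S, a)
Add(Function('A')(Add(-4, Mul(-1, 5)), 4), Mul(-1, Mul(Add(-93, 151), Add(199, V)))) = Add(Add(4, Add(-4, Mul(-1, 5))), Mul(-1, Mul(Add(-93, 151), Add(199, 18)))) = Add(Add(4, Add(-4, -5)), Mul(-1, Mul(58, 217))) = Add(Add(4, -9), Mul(-1, 12586)) = Add(-5, -12586) = -12591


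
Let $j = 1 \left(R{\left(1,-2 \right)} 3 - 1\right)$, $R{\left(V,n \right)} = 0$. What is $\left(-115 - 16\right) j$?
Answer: $131$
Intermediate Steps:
$j = -1$ ($j = 1 \left(0 \cdot 3 - 1\right) = 1 \left(0 - 1\right) = 1 \left(-1\right) = -1$)
$\left(-115 - 16\right) j = \left(-115 - 16\right) \left(-1\right) = \left(-131\right) \left(-1\right) = 131$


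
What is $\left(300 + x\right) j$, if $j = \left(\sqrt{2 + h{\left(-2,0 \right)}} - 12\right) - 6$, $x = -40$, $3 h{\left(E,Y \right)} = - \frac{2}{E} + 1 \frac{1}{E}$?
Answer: $-4680 + \frac{130 \sqrt{78}}{3} \approx -4297.3$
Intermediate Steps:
$h{\left(E,Y \right)} = - \frac{1}{3 E}$ ($h{\left(E,Y \right)} = \frac{- \frac{2}{E} + 1 \frac{1}{E}}{3} = \frac{- \frac{2}{E} + \frac{1}{E}}{3} = \frac{\left(-1\right) \frac{1}{E}}{3} = - \frac{1}{3 E}$)
$j = -18 + \frac{\sqrt{78}}{6}$ ($j = \left(\sqrt{2 - \frac{1}{3 \left(-2\right)}} - 12\right) - 6 = \left(\sqrt{2 - - \frac{1}{6}} - 12\right) - 6 = \left(\sqrt{2 + \frac{1}{6}} - 12\right) - 6 = \left(\sqrt{\frac{13}{6}} - 12\right) - 6 = \left(\frac{\sqrt{78}}{6} - 12\right) - 6 = \left(-12 + \frac{\sqrt{78}}{6}\right) - 6 = -18 + \frac{\sqrt{78}}{6} \approx -16.528$)
$\left(300 + x\right) j = \left(300 - 40\right) \left(-18 + \frac{\sqrt{78}}{6}\right) = 260 \left(-18 + \frac{\sqrt{78}}{6}\right) = -4680 + \frac{130 \sqrt{78}}{3}$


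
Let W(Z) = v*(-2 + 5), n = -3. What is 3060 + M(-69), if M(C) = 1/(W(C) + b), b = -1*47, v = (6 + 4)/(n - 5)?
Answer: 621176/203 ≈ 3060.0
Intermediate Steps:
v = -5/4 (v = (6 + 4)/(-3 - 5) = 10/(-8) = 10*(-⅛) = -5/4 ≈ -1.2500)
W(Z) = -15/4 (W(Z) = -5*(-2 + 5)/4 = -5/4*3 = -15/4)
b = -47
M(C) = -4/203 (M(C) = 1/(-15/4 - 47) = 1/(-203/4) = -4/203)
3060 + M(-69) = 3060 - 4/203 = 621176/203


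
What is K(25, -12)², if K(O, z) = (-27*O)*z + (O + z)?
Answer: 65820769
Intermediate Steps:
K(O, z) = O + z - 27*O*z (K(O, z) = -27*O*z + (O + z) = O + z - 27*O*z)
K(25, -12)² = (25 - 12 - 27*25*(-12))² = (25 - 12 + 8100)² = 8113² = 65820769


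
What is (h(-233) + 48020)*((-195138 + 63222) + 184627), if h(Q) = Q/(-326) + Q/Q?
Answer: 825194869169/326 ≈ 2.5313e+9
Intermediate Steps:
h(Q) = 1 - Q/326 (h(Q) = Q*(-1/326) + 1 = -Q/326 + 1 = 1 - Q/326)
(h(-233) + 48020)*((-195138 + 63222) + 184627) = ((1 - 1/326*(-233)) + 48020)*((-195138 + 63222) + 184627) = ((1 + 233/326) + 48020)*(-131916 + 184627) = (559/326 + 48020)*52711 = (15655079/326)*52711 = 825194869169/326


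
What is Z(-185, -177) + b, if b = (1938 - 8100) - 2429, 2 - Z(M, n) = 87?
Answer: -8676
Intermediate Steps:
Z(M, n) = -85 (Z(M, n) = 2 - 1*87 = 2 - 87 = -85)
b = -8591 (b = -6162 - 2429 = -8591)
Z(-185, -177) + b = -85 - 8591 = -8676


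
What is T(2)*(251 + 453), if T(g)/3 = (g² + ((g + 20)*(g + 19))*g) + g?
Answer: 1964160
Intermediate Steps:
T(g) = 3*g + 3*g² + 3*g*(19 + g)*(20 + g) (T(g) = 3*((g² + ((g + 20)*(g + 19))*g) + g) = 3*((g² + ((20 + g)*(19 + g))*g) + g) = 3*((g² + ((19 + g)*(20 + g))*g) + g) = 3*((g² + g*(19 + g)*(20 + g)) + g) = 3*(g + g² + g*(19 + g)*(20 + g)) = 3*g + 3*g² + 3*g*(19 + g)*(20 + g))
T(2)*(251 + 453) = (3*2*(381 + 2² + 40*2))*(251 + 453) = (3*2*(381 + 4 + 80))*704 = (3*2*465)*704 = 2790*704 = 1964160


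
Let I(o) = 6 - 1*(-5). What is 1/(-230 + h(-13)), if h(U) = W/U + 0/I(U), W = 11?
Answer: -13/3001 ≈ -0.0043319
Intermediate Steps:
I(o) = 11 (I(o) = 6 + 5 = 11)
h(U) = 11/U (h(U) = 11/U + 0/11 = 11/U + 0*(1/11) = 11/U + 0 = 11/U)
1/(-230 + h(-13)) = 1/(-230 + 11/(-13)) = 1/(-230 + 11*(-1/13)) = 1/(-230 - 11/13) = 1/(-3001/13) = -13/3001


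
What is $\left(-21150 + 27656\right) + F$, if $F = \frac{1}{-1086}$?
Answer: $\frac{7065515}{1086} \approx 6506.0$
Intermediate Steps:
$F = - \frac{1}{1086} \approx -0.00092081$
$\left(-21150 + 27656\right) + F = \left(-21150 + 27656\right) - \frac{1}{1086} = 6506 - \frac{1}{1086} = \frac{7065515}{1086}$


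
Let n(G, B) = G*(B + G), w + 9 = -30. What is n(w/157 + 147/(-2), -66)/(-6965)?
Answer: -1016152317/686721140 ≈ -1.4797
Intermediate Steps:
w = -39 (w = -9 - 30 = -39)
n(w/157 + 147/(-2), -66)/(-6965) = ((-39/157 + 147/(-2))*(-66 + (-39/157 + 147/(-2))))/(-6965) = ((-39*1/157 + 147*(-1/2))*(-66 + (-39*1/157 + 147*(-1/2))))*(-1/6965) = ((-39/157 - 147/2)*(-66 + (-39/157 - 147/2)))*(-1/6965) = -23157*(-66 - 23157/314)/314*(-1/6965) = -23157/314*(-43881/314)*(-1/6965) = (1016152317/98596)*(-1/6965) = -1016152317/686721140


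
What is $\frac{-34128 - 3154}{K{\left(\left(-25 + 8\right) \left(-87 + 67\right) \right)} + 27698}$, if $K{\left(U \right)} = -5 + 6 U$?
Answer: $- \frac{37282}{29733} \approx -1.2539$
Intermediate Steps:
$\frac{-34128 - 3154}{K{\left(\left(-25 + 8\right) \left(-87 + 67\right) \right)} + 27698} = \frac{-34128 - 3154}{\left(-5 + 6 \left(-25 + 8\right) \left(-87 + 67\right)\right) + 27698} = - \frac{37282}{\left(-5 + 6 \left(\left(-17\right) \left(-20\right)\right)\right) + 27698} = - \frac{37282}{\left(-5 + 6 \cdot 340\right) + 27698} = - \frac{37282}{\left(-5 + 2040\right) + 27698} = - \frac{37282}{2035 + 27698} = - \frac{37282}{29733}$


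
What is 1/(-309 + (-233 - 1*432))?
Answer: -1/974 ≈ -0.0010267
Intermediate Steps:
1/(-309 + (-233 - 1*432)) = 1/(-309 + (-233 - 432)) = 1/(-309 - 665) = 1/(-974) = -1/974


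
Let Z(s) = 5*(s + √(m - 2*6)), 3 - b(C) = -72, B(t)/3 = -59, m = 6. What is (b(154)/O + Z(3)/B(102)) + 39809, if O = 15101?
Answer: 35468115751/890959 - 5*I*√6/177 ≈ 39809.0 - 0.069195*I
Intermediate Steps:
B(t) = -177 (B(t) = 3*(-59) = -177)
b(C) = 75 (b(C) = 3 - 1*(-72) = 3 + 72 = 75)
Z(s) = 5*s + 5*I*√6 (Z(s) = 5*(s + √(6 - 2*6)) = 5*(s + √(6 - 12)) = 5*(s + √(-6)) = 5*(s + I*√6) = 5*s + 5*I*√6)
(b(154)/O + Z(3)/B(102)) + 39809 = (75/15101 + (5*3 + 5*I*√6)/(-177)) + 39809 = (75*(1/15101) + (15 + 5*I*√6)*(-1/177)) + 39809 = (75/15101 + (-5/59 - 5*I*√6/177)) + 39809 = (-71080/890959 - 5*I*√6/177) + 39809 = 35468115751/890959 - 5*I*√6/177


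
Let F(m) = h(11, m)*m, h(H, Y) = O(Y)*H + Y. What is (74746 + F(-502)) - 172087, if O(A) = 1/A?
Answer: 154674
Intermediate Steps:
h(H, Y) = Y + H/Y (h(H, Y) = H/Y + Y = Y + H/Y)
F(m) = m*(m + 11/m) (F(m) = (m + 11/m)*m = m*(m + 11/m))
(74746 + F(-502)) - 172087 = (74746 + (11 + (-502)²)) - 172087 = (74746 + (11 + 252004)) - 172087 = (74746 + 252015) - 172087 = 326761 - 172087 = 154674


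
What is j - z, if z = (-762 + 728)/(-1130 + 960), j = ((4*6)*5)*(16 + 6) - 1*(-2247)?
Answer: 24434/5 ≈ 4886.8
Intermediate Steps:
j = 4887 (j = (24*5)*22 + 2247 = 120*22 + 2247 = 2640 + 2247 = 4887)
z = 1/5 (z = -34/(-170) = -34*(-1/170) = 1/5 ≈ 0.20000)
j - z = 4887 - 1*1/5 = 4887 - 1/5 = 24434/5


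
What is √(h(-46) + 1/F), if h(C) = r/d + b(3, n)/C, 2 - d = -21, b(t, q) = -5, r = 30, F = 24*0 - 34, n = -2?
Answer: √211531/391 ≈ 1.1763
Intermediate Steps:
F = -34 (F = 0 - 34 = -34)
d = 23 (d = 2 - 1*(-21) = 2 + 21 = 23)
h(C) = 30/23 - 5/C
√(h(-46) + 1/F) = √((30/23 - 5/(-46)) + 1/(-34)) = √((30/23 - 5*(-1/46)) - 1/34) = √((30/23 + 5/46) - 1/34) = √(65/46 - 1/34) = √(541/391) = √211531/391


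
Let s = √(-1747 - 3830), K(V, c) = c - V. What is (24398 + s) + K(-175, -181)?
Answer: 24392 + 13*I*√33 ≈ 24392.0 + 74.679*I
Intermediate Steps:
s = 13*I*√33 (s = √(-5577) = 13*I*√33 ≈ 74.679*I)
(24398 + s) + K(-175, -181) = (24398 + 13*I*√33) + (-181 - 1*(-175)) = (24398 + 13*I*√33) + (-181 + 175) = (24398 + 13*I*√33) - 6 = 24392 + 13*I*√33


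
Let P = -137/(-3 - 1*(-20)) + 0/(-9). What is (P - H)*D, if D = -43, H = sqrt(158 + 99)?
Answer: 5891/17 + 43*sqrt(257) ≈ 1035.9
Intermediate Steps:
H = sqrt(257) ≈ 16.031
P = -137/17 (P = -137/(-3 + 20) + 0*(-1/9) = -137/17 + 0 = -137/17 ≈ -8.0588)
(P - H)*D = (-137/17 - sqrt(257))*(-43) = 5891/17 + 43*sqrt(257)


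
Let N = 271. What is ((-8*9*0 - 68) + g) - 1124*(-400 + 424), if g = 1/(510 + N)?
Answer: -21121363/781 ≈ -27044.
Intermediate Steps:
g = 1/781 (g = 1/(510 + 271) = 1/781 ≈ 0.0012804)
((-8*9*0 - 68) + g) - 1124*(-400 + 424) = ((-8*9*0 - 68) + 1/781) - 1124*(-400 + 424) = ((-72*0 - 68) + 1/781) - 1124*24 = ((0 - 68) + 1/781) - 26976 = (-68 + 1/781) - 26976 = -53107/781 - 26976 = -21121363/781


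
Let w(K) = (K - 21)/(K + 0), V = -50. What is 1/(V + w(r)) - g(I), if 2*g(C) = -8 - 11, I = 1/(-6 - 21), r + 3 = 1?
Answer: 1459/154 ≈ 9.4740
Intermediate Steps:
r = -2 (r = -3 + 1 = -2)
I = -1/27 (I = 1/(-27) = -1/27 ≈ -0.037037)
w(K) = (-21 + K)/K
g(C) = -19/2 (g(C) = (-8 - 11)/2 = (½)*(-19) = -19/2)
1/(V + w(r)) - g(I) = 1/(-50 + (-21 - 2)/(-2)) - 1*(-19/2) = 1/(-50 - ½*(-23)) + 19/2 = 1/(-50 + 23/2) + 19/2 = 1/(-77/2) + 19/2 = -2/77 + 19/2 = 1459/154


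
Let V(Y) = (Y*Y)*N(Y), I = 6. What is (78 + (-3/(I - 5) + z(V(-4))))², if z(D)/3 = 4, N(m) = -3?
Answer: 7569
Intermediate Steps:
V(Y) = -3*Y² (V(Y) = (Y*Y)*(-3) = Y²*(-3) = -3*Y²)
z(D) = 12 (z(D) = 3*4 = 12)
(78 + (-3/(I - 5) + z(V(-4))))² = (78 + (-3/(6 - 5) + 12))² = (78 + (-3/1 + 12))² = (78 + (-3*1 + 12))² = (78 + (-3 + 12))² = (78 + 9)² = 87² = 7569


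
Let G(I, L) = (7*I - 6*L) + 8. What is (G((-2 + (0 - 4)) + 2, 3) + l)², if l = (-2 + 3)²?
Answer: 1369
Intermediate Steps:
l = 1 (l = 1² = 1)
G(I, L) = 8 - 6*L + 7*I (G(I, L) = (-6*L + 7*I) + 8 = 8 - 6*L + 7*I)
(G((-2 + (0 - 4)) + 2, 3) + l)² = ((8 - 6*3 + 7*((-2 + (0 - 4)) + 2)) + 1)² = ((8 - 18 + 7*((-2 - 4) + 2)) + 1)² = ((8 - 18 + 7*(-6 + 2)) + 1)² = ((8 - 18 + 7*(-4)) + 1)² = ((8 - 18 - 28) + 1)² = (-38 + 1)² = (-37)² = 1369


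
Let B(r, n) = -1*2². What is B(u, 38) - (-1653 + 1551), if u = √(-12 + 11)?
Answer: 98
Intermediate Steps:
u = I (u = √(-1) = I ≈ 1.0*I)
B(r, n) = -4 (B(r, n) = -1*4 = -4)
B(u, 38) - (-1653 + 1551) = -4 - (-1653 + 1551) = -4 - 1*(-102) = -4 + 102 = 98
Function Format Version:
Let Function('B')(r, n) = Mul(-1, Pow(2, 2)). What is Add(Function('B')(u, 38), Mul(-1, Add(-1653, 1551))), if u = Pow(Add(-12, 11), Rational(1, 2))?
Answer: 98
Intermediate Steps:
u = I (u = Pow(-1, Rational(1, 2)) = I ≈ Mul(1.0000, I))
Function('B')(r, n) = -4 (Function('B')(r, n) = Mul(-1, 4) = -4)
Add(Function('B')(u, 38), Mul(-1, Add(-1653, 1551))) = Add(-4, Mul(-1, Add(-1653, 1551))) = Add(-4, Mul(-1, -102)) = Add(-4, 102) = 98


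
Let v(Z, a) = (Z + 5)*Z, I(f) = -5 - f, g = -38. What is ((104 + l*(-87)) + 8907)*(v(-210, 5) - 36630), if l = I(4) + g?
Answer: 84102000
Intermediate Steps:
v(Z, a) = Z*(5 + Z) (v(Z, a) = (5 + Z)*Z = Z*(5 + Z))
l = -47 (l = (-5 - 1*4) - 38 = (-5 - 4) - 38 = -9 - 38 = -47)
((104 + l*(-87)) + 8907)*(v(-210, 5) - 36630) = ((104 - 47*(-87)) + 8907)*(-210*(5 - 210) - 36630) = ((104 + 4089) + 8907)*(-210*(-205) - 36630) = (4193 + 8907)*(43050 - 36630) = 13100*6420 = 84102000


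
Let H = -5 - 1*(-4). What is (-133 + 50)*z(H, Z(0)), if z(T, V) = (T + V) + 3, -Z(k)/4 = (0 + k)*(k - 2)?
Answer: -166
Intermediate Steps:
H = -1 (H = -5 + 4 = -1)
Z(k) = -4*k*(-2 + k) (Z(k) = -4*(0 + k)*(k - 2) = -4*k*(-2 + k))
z(T, V) = 3 + T + V
(-133 + 50)*z(H, Z(0)) = (-133 + 50)*(3 - 1 + 4*0*(2 - 1*0)) = -83*(3 - 1 + 4*0*(2 + 0)) = -83*(3 - 1 + 4*0*2) = -83*(3 - 1 + 0) = -83*2 = -166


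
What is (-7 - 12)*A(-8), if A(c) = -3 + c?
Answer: 209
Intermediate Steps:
(-7 - 12)*A(-8) = (-7 - 12)*(-3 - 8) = -19*(-11) = 209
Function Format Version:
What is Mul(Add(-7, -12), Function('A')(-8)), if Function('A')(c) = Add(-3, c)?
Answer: 209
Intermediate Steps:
Mul(Add(-7, -12), Function('A')(-8)) = Mul(Add(-7, -12), Add(-3, -8)) = Mul(-19, -11) = 209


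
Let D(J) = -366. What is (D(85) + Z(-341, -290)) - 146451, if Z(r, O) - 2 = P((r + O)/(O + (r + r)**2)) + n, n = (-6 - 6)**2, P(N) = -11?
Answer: -146682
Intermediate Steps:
n = 144 (n = (-12)**2 = 144)
Z(r, O) = 135 (Z(r, O) = 2 + (-11 + 144) = 2 + 133 = 135)
(D(85) + Z(-341, -290)) - 146451 = (-366 + 135) - 146451 = -231 - 146451 = -146682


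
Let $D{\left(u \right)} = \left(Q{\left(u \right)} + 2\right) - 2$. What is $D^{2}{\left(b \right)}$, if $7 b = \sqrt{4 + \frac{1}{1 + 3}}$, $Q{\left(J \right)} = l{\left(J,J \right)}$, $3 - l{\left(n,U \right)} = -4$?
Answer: $49$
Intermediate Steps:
$l{\left(n,U \right)} = 7$ ($l{\left(n,U \right)} = 3 - -4 = 3 + 4 = 7$)
$Q{\left(J \right)} = 7$
$b = \frac{\sqrt{17}}{14}$ ($b = \frac{\sqrt{4 + \frac{1}{1 + 3}}}{7} = \frac{\sqrt{4 + \frac{1}{4}}}{7} = \frac{\sqrt{\frac{17}{4}}}{7} = \frac{\frac{1}{2} \sqrt{17}}{7} = \frac{\sqrt{17}}{14} \approx 0.29451$)
$D{\left(u \right)} = 7$ ($D{\left(u \right)} = \left(7 + 2\right) - 2 = 9 - 2 = 7$)
$D^{2}{\left(b \right)} = 7^{2} = 49$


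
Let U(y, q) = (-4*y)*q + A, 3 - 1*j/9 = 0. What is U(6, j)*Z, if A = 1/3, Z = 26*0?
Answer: 0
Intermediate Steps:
j = 27 (j = 27 - 9*0 = 27 + 0 = 27)
Z = 0
A = ⅓ ≈ 0.33333
U(y, q) = ⅓ - 4*q*y (U(y, q) = (-4*y)*q + ⅓ = -4*q*y + ⅓ = ⅓ - 4*q*y)
U(6, j)*Z = (⅓ - 4*27*6)*0 = (⅓ - 648)*0 = -1943/3*0 = 0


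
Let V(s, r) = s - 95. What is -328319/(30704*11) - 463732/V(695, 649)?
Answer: -19602461501/25330800 ≈ -773.86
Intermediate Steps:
V(s, r) = -95 + s
-328319/(30704*11) - 463732/V(695, 649) = -328319/(30704*11) - 463732/(-95 + 695) = -328319/337744 - 463732/600 = -328319*1/337744 - 463732*1/600 = -328319/337744 - 115933/150 = -19602461501/25330800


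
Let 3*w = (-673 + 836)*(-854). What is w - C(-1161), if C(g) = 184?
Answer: -139754/3 ≈ -46585.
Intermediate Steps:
w = -139202/3 (w = ((-673 + 836)*(-854))/3 = (163*(-854))/3 = (1/3)*(-139202) = -139202/3 ≈ -46401.)
w - C(-1161) = -139202/3 - 1*184 = -139202/3 - 184 = -139754/3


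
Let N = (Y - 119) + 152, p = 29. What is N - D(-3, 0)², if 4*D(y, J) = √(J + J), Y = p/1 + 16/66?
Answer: 2054/33 ≈ 62.242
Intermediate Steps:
Y = 965/33 (Y = 29/1 + 16/66 = 29*1 + 16*(1/66) = 29 + 8/33 = 965/33 ≈ 29.242)
D(y, J) = √2*√J/4 (D(y, J) = √(J + J)/4 = √(2*J)/4 = (√2*√J)/4 = √2*√J/4)
N = 2054/33 (N = (965/33 - 119) + 152 = -2962/33 + 152 = 2054/33 ≈ 62.242)
N - D(-3, 0)² = 2054/33 - (√2*√0/4)² = 2054/33 - ((¼)*√2*0)² = 2054/33 - 1*0² = 2054/33 - 1*0 = 2054/33 + 0 = 2054/33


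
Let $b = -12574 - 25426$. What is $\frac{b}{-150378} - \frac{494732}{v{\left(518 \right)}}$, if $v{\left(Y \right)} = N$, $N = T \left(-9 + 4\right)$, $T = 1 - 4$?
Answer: $- \frac{4133124372}{125315} \approx -32982.0$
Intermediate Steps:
$T = -3$
$N = 15$ ($N = - 3 \left(-9 + 4\right) = \left(-3\right) \left(-5\right) = 15$)
$v{\left(Y \right)} = 15$
$b = -38000$ ($b = -12574 - 25426 = -38000$)
$\frac{b}{-150378} - \frac{494732}{v{\left(518 \right)}} = - \frac{38000}{-150378} - \frac{494732}{15} = \left(-38000\right) \left(- \frac{1}{150378}\right) - \frac{494732}{15} = \frac{19000}{75189} - \frac{494732}{15} = - \frac{4133124372}{125315}$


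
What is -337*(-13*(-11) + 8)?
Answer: -50887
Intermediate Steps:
-337*(-13*(-11) + 8) = -337*(143 + 8) = -337*151 = -50887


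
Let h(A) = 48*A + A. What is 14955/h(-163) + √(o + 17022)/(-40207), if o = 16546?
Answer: -14955/7987 - 4*√2098/40207 ≈ -1.8770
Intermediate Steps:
h(A) = 49*A
14955/h(-163) + √(o + 17022)/(-40207) = 14955/((49*(-163))) + √(16546 + 17022)/(-40207) = 14955/(-7987) + √33568*(-1/40207) = 14955*(-1/7987) + (4*√2098)*(-1/40207) = -14955/7987 - 4*√2098/40207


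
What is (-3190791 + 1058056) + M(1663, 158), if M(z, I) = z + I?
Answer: -2130914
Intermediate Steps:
M(z, I) = I + z
(-3190791 + 1058056) + M(1663, 158) = (-3190791 + 1058056) + (158 + 1663) = -2132735 + 1821 = -2130914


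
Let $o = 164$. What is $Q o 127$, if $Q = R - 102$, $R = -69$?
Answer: $-3561588$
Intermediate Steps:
$Q = -171$ ($Q = -69 - 102 = -171$)
$Q o 127 = \left(-171\right) 164 \cdot 127 = \left(-28044\right) 127 = -3561588$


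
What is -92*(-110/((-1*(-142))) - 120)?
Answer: 788900/71 ≈ 11111.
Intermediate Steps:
-92*(-110/((-1*(-142))) - 120) = -92*(-110/142 - 120) = -92*(-110*1/142 - 120) = -92*(-55/71 - 120) = -92*(-8575/71) = 788900/71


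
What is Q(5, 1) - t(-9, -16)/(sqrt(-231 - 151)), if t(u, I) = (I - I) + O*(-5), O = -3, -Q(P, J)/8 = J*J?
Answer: -8 + 15*I*sqrt(382)/382 ≈ -8.0 + 0.76747*I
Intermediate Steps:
Q(P, J) = -8*J**2 (Q(P, J) = -8*J*J = -8*J**2)
t(u, I) = 15 (t(u, I) = (I - I) - 3*(-5) = 0 + 15 = 15)
Q(5, 1) - t(-9, -16)/(sqrt(-231 - 151)) = -8*1**2 - 15/(sqrt(-231 - 151)) = -8*1 - 15/(sqrt(-382)) = -8 - 15/(I*sqrt(382)) = -8 - 15*(-I*sqrt(382)/382) = -8 - (-15)*I*sqrt(382)/382 = -8 + 15*I*sqrt(382)/382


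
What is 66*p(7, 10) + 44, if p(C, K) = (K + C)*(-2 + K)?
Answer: 9020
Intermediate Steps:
p(C, K) = (-2 + K)*(C + K) (p(C, K) = (C + K)*(-2 + K) = (-2 + K)*(C + K))
66*p(7, 10) + 44 = 66*(10**2 - 2*7 - 2*10 + 7*10) + 44 = 66*(100 - 14 - 20 + 70) + 44 = 66*136 + 44 = 8976 + 44 = 9020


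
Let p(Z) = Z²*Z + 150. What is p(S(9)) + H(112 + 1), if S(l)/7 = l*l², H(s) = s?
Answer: 132885227990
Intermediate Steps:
S(l) = 7*l³ (S(l) = 7*(l*l²) = 7*l³)
p(Z) = 150 + Z³ (p(Z) = Z³ + 150 = 150 + Z³)
p(S(9)) + H(112 + 1) = (150 + (7*9³)³) + (112 + 1) = (150 + (7*729)³) + 113 = (150 + 5103³) + 113 = (150 + 132885227727) + 113 = 132885227877 + 113 = 132885227990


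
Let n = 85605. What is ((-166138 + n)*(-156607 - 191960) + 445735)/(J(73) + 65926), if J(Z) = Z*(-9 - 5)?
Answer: 14035795973/32452 ≈ 4.3251e+5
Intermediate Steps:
J(Z) = -14*Z (J(Z) = Z*(-14) = -14*Z)
((-166138 + n)*(-156607 - 191960) + 445735)/(J(73) + 65926) = ((-166138 + 85605)*(-156607 - 191960) + 445735)/(-14*73 + 65926) = (-80533*(-348567) + 445735)/(-1022 + 65926) = (28071146211 + 445735)/64904 = 28071591946*(1/64904) = 14035795973/32452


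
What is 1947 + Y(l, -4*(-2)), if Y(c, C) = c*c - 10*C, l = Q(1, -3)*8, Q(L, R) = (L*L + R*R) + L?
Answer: 9611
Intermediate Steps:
Q(L, R) = L + L² + R² (Q(L, R) = (L² + R²) + L = L + L² + R²)
l = 88 (l = (1 + 1² + (-3)²)*8 = (1 + 1 + 9)*8 = 11*8 = 88)
Y(c, C) = c² - 10*C
1947 + Y(l, -4*(-2)) = 1947 + (88² - (-40)*(-2)) = 1947 + (7744 - 10*8) = 1947 + (7744 - 80) = 1947 + 7664 = 9611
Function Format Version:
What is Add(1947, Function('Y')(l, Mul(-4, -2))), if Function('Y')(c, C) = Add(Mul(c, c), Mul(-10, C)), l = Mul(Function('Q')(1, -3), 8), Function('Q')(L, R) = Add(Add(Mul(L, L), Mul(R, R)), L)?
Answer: 9611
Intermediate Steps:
Function('Q')(L, R) = Add(L, Pow(L, 2), Pow(R, 2)) (Function('Q')(L, R) = Add(Add(Pow(L, 2), Pow(R, 2)), L) = Add(L, Pow(L, 2), Pow(R, 2)))
l = 88 (l = Mul(Add(1, Pow(1, 2), Pow(-3, 2)), 8) = Mul(Add(1, 1, 9), 8) = Mul(11, 8) = 88)
Function('Y')(c, C) = Add(Pow(c, 2), Mul(-10, C))
Add(1947, Function('Y')(l, Mul(-4, -2))) = Add(1947, Add(Pow(88, 2), Mul(-10, Mul(-4, -2)))) = Add(1947, Add(7744, Mul(-10, 8))) = Add(1947, Add(7744, -80)) = Add(1947, 7664) = 9611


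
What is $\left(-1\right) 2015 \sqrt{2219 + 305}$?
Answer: $- 4030 \sqrt{631} \approx -1.0123 \cdot 10^{5}$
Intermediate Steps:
$\left(-1\right) 2015 \sqrt{2219 + 305} = - 2015 \sqrt{2524} = - 2015 \cdot 2 \sqrt{631} = - 4030 \sqrt{631}$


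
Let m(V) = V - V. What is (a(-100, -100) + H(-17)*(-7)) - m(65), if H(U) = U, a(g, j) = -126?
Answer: -7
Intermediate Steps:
m(V) = 0
(a(-100, -100) + H(-17)*(-7)) - m(65) = (-126 - 17*(-7)) - 1*0 = (-126 + 119) + 0 = -7 + 0 = -7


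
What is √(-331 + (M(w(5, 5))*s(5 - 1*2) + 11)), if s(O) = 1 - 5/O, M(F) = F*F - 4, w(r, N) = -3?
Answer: I*√2910/3 ≈ 17.981*I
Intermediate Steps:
M(F) = -4 + F² (M(F) = F² - 4 = -4 + F²)
s(O) = 1 - 5/O
√(-331 + (M(w(5, 5))*s(5 - 1*2) + 11)) = √(-331 + ((-4 + (-3)²)*((-5 + (5 - 1*2))/(5 - 1*2)) + 11)) = √(-331 + ((-4 + 9)*((-5 + (5 - 2))/(5 - 2)) + 11)) = √(-331 + (5*((-5 + 3)/3) + 11)) = √(-331 + (5*((⅓)*(-2)) + 11)) = √(-331 + (5*(-⅔) + 11)) = √(-331 + (-10/3 + 11)) = √(-331 + 23/3) = √(-970/3) = I*√2910/3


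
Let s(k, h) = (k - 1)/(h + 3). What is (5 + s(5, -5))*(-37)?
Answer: -111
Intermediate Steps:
s(k, h) = (-1 + k)/(3 + h)
(5 + s(5, -5))*(-37) = (5 + (-1 + 5)/(3 - 5))*(-37) = (5 + 4/(-2))*(-37) = (5 - 1/2*4)*(-37) = (5 - 2)*(-37) = 3*(-37) = -111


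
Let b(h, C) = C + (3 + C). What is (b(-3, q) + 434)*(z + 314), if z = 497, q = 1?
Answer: 356029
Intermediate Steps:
b(h, C) = 3 + 2*C
(b(-3, q) + 434)*(z + 314) = ((3 + 2*1) + 434)*(497 + 314) = ((3 + 2) + 434)*811 = (5 + 434)*811 = 439*811 = 356029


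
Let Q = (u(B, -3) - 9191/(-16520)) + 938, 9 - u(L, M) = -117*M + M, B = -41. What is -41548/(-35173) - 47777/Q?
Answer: -229829301548/2927537757 ≈ -78.506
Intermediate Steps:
u(L, M) = 9 + 116*M (u(L, M) = 9 - (-117*M + M) = 9 - (-116)*M = 9 + 116*M)
Q = 1414953/2360 (Q = ((9 + 116*(-3)) - 9191/(-16520)) + 938 = ((9 - 348) - 9191*(-1/16520)) + 938 = (-339 + 1313/2360) + 938 = -798727/2360 + 938 = 1414953/2360 ≈ 599.56)
-41548/(-35173) - 47777/Q = -41548/(-35173) - 47777/1414953/2360 = -41548*(-1/35173) - 47777*2360/1414953 = 2444/2069 - 112753720/1414953 = -229829301548/2927537757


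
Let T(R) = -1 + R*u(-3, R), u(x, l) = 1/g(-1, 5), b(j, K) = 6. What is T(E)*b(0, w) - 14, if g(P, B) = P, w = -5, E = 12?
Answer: -92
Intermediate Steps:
u(x, l) = -1 (u(x, l) = 1/(-1) = -1)
T(R) = -1 - R (T(R) = -1 + R*(-1) = -1 - R)
T(E)*b(0, w) - 14 = (-1 - 1*12)*6 - 14 = (-1 - 12)*6 - 14 = -13*6 - 14 = -78 - 14 = -92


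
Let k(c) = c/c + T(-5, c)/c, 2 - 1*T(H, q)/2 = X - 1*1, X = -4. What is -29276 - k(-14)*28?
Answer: -29276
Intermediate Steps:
T(H, q) = 14 (T(H, q) = 4 - 2*(-4 - 1*1) = 4 - 2*(-4 - 1) = 4 - 2*(-5) = 4 + 10 = 14)
k(c) = 1 + 14/c (k(c) = c/c + 14/c = 1 + 14/c)
-29276 - k(-14)*28 = -29276 - (14 - 14)/(-14)*28 = -29276 - (-1/14*0)*28 = -29276 - 0*28 = -29276 - 1*0 = -29276 + 0 = -29276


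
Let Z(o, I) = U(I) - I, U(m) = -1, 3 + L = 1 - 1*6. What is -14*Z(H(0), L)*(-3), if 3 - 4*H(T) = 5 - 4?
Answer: 294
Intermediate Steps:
L = -8 (L = -3 + (1 - 1*6) = -3 + (1 - 6) = -3 - 5 = -8)
H(T) = ½ (H(T) = ¾ - (5 - 4)/4 = ¾ - ¼*1 = ¾ - ¼ = ½)
Z(o, I) = -1 - I
-14*Z(H(0), L)*(-3) = -14*(-1 - 1*(-8))*(-3) = -14*(-1 + 8)*(-3) = -14*7*(-3) = -98*(-3) = 294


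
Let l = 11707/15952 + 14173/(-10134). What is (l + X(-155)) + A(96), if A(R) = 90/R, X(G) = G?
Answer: -6253204507/40414392 ≈ -154.73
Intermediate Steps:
l = -53724479/80828784 (l = 11707*(1/15952) + 14173*(-1/10134) = 11707/15952 - 14173/10134 = -53724479/80828784 ≈ -0.66467)
(l + X(-155)) + A(96) = (-53724479/80828784 - 155) + 90/96 = -12582185999/80828784 + 90*(1/96) = -12582185999/80828784 + 15/16 = -6253204507/40414392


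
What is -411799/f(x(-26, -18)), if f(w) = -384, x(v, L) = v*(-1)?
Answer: 411799/384 ≈ 1072.4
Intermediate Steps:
x(v, L) = -v
-411799/f(x(-26, -18)) = -411799/(-384) = -411799*(-1/384) = 411799/384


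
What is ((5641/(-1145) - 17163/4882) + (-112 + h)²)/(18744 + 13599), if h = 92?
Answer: 2188765003/180793812270 ≈ 0.012106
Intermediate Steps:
((5641/(-1145) - 17163/4882) + (-112 + h)²)/(18744 + 13599) = ((5641/(-1145) - 17163/4882) + (-112 + 92)²)/(18744 + 13599) = ((5641*(-1/1145) - 17163*1/4882) + (-20)²)/32343 = ((-5641/1145 - 17163/4882) + 400)*(1/32343) = (-47190997/5589890 + 400)*(1/32343) = (2188765003/5589890)*(1/32343) = 2188765003/180793812270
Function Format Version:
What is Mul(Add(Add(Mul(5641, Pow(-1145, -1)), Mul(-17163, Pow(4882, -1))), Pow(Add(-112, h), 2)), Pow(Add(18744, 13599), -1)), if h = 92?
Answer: Rational(2188765003, 180793812270) ≈ 0.012106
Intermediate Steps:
Mul(Add(Add(Mul(5641, Pow(-1145, -1)), Mul(-17163, Pow(4882, -1))), Pow(Add(-112, h), 2)), Pow(Add(18744, 13599), -1)) = Mul(Add(Add(Mul(5641, Pow(-1145, -1)), Mul(-17163, Pow(4882, -1))), Pow(Add(-112, 92), 2)), Pow(Add(18744, 13599), -1)) = Mul(Add(Add(Mul(5641, Rational(-1, 1145)), Mul(-17163, Rational(1, 4882))), Pow(-20, 2)), Pow(32343, -1)) = Mul(Add(Add(Rational(-5641, 1145), Rational(-17163, 4882)), 400), Rational(1, 32343)) = Mul(Add(Rational(-47190997, 5589890), 400), Rational(1, 32343)) = Mul(Rational(2188765003, 5589890), Rational(1, 32343)) = Rational(2188765003, 180793812270)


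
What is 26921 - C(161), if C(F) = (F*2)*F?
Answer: -24921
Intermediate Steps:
C(F) = 2*F² (C(F) = (2*F)*F = 2*F²)
26921 - C(161) = 26921 - 2*161² = 26921 - 2*25921 = 26921 - 1*51842 = 26921 - 51842 = -24921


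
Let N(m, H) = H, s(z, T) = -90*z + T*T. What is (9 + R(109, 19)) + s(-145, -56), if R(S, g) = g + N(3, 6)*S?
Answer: 16868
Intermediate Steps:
s(z, T) = T**2 - 90*z (s(z, T) = -90*z + T**2 = T**2 - 90*z)
R(S, g) = g + 6*S
(9 + R(109, 19)) + s(-145, -56) = (9 + (19 + 6*109)) + ((-56)**2 - 90*(-145)) = (9 + (19 + 654)) + (3136 + 13050) = (9 + 673) + 16186 = 682 + 16186 = 16868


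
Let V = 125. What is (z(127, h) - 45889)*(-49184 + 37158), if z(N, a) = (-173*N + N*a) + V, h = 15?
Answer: 791671580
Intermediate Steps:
z(N, a) = 125 - 173*N + N*a (z(N, a) = (-173*N + N*a) + 125 = 125 - 173*N + N*a)
(z(127, h) - 45889)*(-49184 + 37158) = ((125 - 173*127 + 127*15) - 45889)*(-49184 + 37158) = ((125 - 21971 + 1905) - 45889)*(-12026) = (-19941 - 45889)*(-12026) = -65830*(-12026) = 791671580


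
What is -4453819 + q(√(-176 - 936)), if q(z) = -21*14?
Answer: -4454113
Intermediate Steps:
q(z) = -294
-4453819 + q(√(-176 - 936)) = -4453819 - 294 = -4454113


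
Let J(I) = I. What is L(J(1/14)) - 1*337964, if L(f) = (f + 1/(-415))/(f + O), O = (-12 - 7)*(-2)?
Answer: -74755946579/221195 ≈ -3.3796e+5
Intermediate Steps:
O = 38 (O = -19*(-2) = 38)
L(f) = (-1/415 + f)/(38 + f) (L(f) = (f + 1/(-415))/(f + 38) = (f - 1/415)/(38 + f) = (-1/415 + f)/(38 + f))
L(J(1/14)) - 1*337964 = (-1/415 + 1/14)/(38 + 1/14) - 1*337964 = (-1/415 + 1/14)/(38 + 1/14) - 337964 = (401/5810)/(533/14) - 337964 = (14/533)*(401/5810) - 337964 = 401/221195 - 337964 = -74755946579/221195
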